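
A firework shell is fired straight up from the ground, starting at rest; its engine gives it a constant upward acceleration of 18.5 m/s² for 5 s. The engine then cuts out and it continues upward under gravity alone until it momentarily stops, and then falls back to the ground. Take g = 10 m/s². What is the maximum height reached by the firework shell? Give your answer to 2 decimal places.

659.06 m

Phase 1 (powered ascent): v₀ = 0 m/s, a = 18.5 m/s².
v = v₀ + at = 0 + (18.5)(5) = 92.5 m/s
Δx = v₀t + ½at² = 0·5 + 0.5·18.5·5² = 231 m

Phase 2 (coasting upward): v₀ = 92.5 m/s, a = -10 m/s².
v = v₀ + at → t = (0 − 92.5) / -10 = 9.25 s
v² = v₀² + 2aΔx → Δx = (0² − 92.5²)/(2·-10) = 428 m
Maximum height = 231 + 428 = 659 m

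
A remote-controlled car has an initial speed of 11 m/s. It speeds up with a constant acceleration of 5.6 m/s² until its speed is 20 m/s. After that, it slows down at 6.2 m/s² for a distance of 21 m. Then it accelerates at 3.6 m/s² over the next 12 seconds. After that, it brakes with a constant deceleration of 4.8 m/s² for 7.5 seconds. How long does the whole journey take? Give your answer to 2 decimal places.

Phase 1 (accelerating): v₀ = 11.0 m/s, a = 5.6 m/s².
v = v₀ + at → t = (20 − 11.0) / 5.6 = 1.61 s
v² = v₀² + 2aΔx → Δx = (20² − 11.0²)/(2·5.6) = 24.9 m

Phase 2 (decelerating): v₀ = 20.0 m/s, a = -6.2 m/s².
v² = v₀² + 2aΔx = 20.0² + 2·-6.2·21 = 140 → v = 11.8 m/s
t = (v − v₀)/a = (11.8 − 20.0)/-6.2 = 1.32 s

Phase 3 (accelerating): v₀ = 11.8 m/s, a = 3.6 m/s².
v = v₀ + at = 11.8 + (3.6)(12) = 55.0 m/s
Δx = v₀t + ½at² = 11.8·12 + 0.5·3.6·12² = 401 m

Phase 4 (decelerating): v₀ = 55.0 m/s, a = -4.8 m/s².
v = v₀ + at = 55.0 + (-4.8)(7.5) = 19.0 m/s
Δx = v₀t + ½at² = 55.0·7.5 + 0.5·-4.8·7.5² = 278 m
Total time = 1.61 + 1.32 + 12.0 + 7.50 = 22.4 s

22.43 s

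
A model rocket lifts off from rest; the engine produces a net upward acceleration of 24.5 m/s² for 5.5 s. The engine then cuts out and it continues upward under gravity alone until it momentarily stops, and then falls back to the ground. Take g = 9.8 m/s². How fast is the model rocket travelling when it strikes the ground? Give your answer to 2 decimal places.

Phase 1 (powered ascent): v₀ = 0 m/s, a = 24.5 m/s².
v = v₀ + at = 0 + (24.5)(5.5) = 135 m/s
Δx = v₀t + ½at² = 0·5.5 + 0.5·24.5·5.5² = 371 m

Phase 2 (coasting upward): v₀ = 135 m/s, a = -9.8 m/s².
v = v₀ + at → t = (0 − 135) / -9.8 = 13.7 s
v² = v₀² + 2aΔx → Δx = (0² − 135²)/(2·-9.8) = 926 m

Phase 3 (free fall): v₀ = 0 m/s, a = -9.8 m/s².
Falls 1300 m from rest: t = √(2·1300/9.8) = 16.3 s; v = g·t = 159 m/s.
Impact speed = 159 m/s

159.44 m/s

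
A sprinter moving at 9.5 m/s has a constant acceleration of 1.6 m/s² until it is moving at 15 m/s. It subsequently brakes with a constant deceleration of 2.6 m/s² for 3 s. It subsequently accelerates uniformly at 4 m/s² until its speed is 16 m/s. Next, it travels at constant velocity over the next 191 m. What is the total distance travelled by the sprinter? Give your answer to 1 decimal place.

Phase 1 (accelerating): v₀ = 9.50 m/s, a = 1.6 m/s².
v = v₀ + at → t = (15 − 9.50) / 1.6 = 3.44 s
v² = v₀² + 2aΔx → Δx = (15² − 9.50²)/(2·1.6) = 42.1 m

Phase 2 (decelerating): v₀ = 15.0 m/s, a = -2.6 m/s².
v = v₀ + at = 15.0 + (-2.6)(3) = 7.20 m/s
Δx = v₀t + ½at² = 15.0·3 + 0.5·-2.6·3² = 33.3 m

Phase 3 (accelerating): v₀ = 7.20 m/s, a = 4 m/s².
v = v₀ + at → t = (16 − 7.20) / 4 = 2.20 s
v² = v₀² + 2aΔx → Δx = (16² − 7.20²)/(2·4) = 25.5 m

Phase 4 (constant speed): v₀ = 16.0 m/s, a = 0 m/s².
Constant speed: t = d/v = 191/16.0 = 11.9 s
Total distance = 42.1 + 33.3 + 25.5 + 191 = 292 m

291.9 m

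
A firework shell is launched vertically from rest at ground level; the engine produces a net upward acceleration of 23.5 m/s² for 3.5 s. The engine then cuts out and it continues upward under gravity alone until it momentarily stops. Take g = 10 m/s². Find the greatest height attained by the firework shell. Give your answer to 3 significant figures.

Phase 1 (powered ascent): v₀ = 0 m/s, a = 23.5 m/s².
v = v₀ + at = 0 + (23.5)(3.5) = 82.2 m/s
Δx = v₀t + ½at² = 0·3.5 + 0.5·23.5·3.5² = 144 m

Phase 2 (coasting upward): v₀ = 82.2 m/s, a = -10 m/s².
v = v₀ + at → t = (0 − 82.2) / -10 = 8.22 s
v² = v₀² + 2aΔx → Δx = (0² − 82.2²)/(2·-10) = 338 m
Maximum height = 144 + 338 = 482 m

482 m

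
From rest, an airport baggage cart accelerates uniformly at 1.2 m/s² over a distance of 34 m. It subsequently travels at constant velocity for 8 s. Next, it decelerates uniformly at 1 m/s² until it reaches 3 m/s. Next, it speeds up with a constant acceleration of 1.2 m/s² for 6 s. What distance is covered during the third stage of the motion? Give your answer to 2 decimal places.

36.30 m

Phase 1 (accelerating): v₀ = 0 m/s, a = 1.2 m/s².
v² = v₀² + 2aΔx = 0² + 2·1.2·34 = 81.6 → v = 9.03 m/s
t = (v − v₀)/a = (9.03 − 0)/1.2 = 7.53 s

Phase 2 (constant speed): v₀ = 9.03 m/s, a = 0 m/s².
v = v₀ + at = 9.03 + (0)(8) = 9.03 m/s
Δx = v₀t + ½at² = 9.03·8 + 0.5·0·8² = 72.3 m

Phase 3 (decelerating): v₀ = 9.03 m/s, a = -1 m/s².
v = v₀ + at → t = (3 − 9.03) / -1 = 6.03 s
v² = v₀² + 2aΔx → Δx = (3² − 9.03²)/(2·-1) = 36.3 m
Distance in phase 3 = 36.3 m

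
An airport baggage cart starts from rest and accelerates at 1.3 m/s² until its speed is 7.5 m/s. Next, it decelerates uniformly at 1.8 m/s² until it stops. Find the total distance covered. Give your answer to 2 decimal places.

37.26 m

Phase 1 (accelerating): v₀ = 0 m/s, a = 1.3 m/s².
v = v₀ + at → t = (7.5 − 0) / 1.3 = 5.77 s
v² = v₀² + 2aΔx → Δx = (7.5² − 0²)/(2·1.3) = 21.6 m

Phase 2 (decelerating): v₀ = 7.50 m/s, a = -1.8 m/s².
v = v₀ + at → t = (0 − 7.50) / -1.8 = 4.17 s
v² = v₀² + 2aΔx → Δx = (0² − 7.50²)/(2·-1.8) = 15.6 m
Total distance = 21.6 + 15.6 = 37.3 m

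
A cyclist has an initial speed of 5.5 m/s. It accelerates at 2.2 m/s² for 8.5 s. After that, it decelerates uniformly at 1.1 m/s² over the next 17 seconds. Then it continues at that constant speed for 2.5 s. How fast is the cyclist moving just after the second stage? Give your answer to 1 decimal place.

Phase 1 (accelerating): v₀ = 5.50 m/s, a = 2.2 m/s².
v = v₀ + at = 5.50 + (2.2)(8.5) = 24.2 m/s
Δx = v₀t + ½at² = 5.50·8.5 + 0.5·2.2·8.5² = 126 m

Phase 2 (decelerating): v₀ = 24.2 m/s, a = -1.1 m/s².
v = v₀ + at = 24.2 + (-1.1)(17) = 5.50 m/s
Δx = v₀t + ½at² = 24.2·17 + 0.5·-1.1·17² = 252 m
Speed at end of phase 2 = 5.50 m/s

5.5 m/s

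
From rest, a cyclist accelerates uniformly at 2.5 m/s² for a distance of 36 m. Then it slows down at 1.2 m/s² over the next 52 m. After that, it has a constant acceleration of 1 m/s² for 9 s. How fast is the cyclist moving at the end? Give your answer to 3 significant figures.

16.4 m/s

Phase 1 (accelerating): v₀ = 0 m/s, a = 2.5 m/s².
v² = v₀² + 2aΔx = 0² + 2·2.5·36 = 180 → v = 13.4 m/s
t = (v − v₀)/a = (13.4 − 0)/2.5 = 5.37 s

Phase 2 (decelerating): v₀ = 13.4 m/s, a = -1.2 m/s².
v² = v₀² + 2aΔx = 13.4² + 2·-1.2·52 = 55.2 → v = 7.43 m/s
t = (v − v₀)/a = (7.43 − 13.4)/-1.2 = 4.99 s

Phase 3 (accelerating): v₀ = 7.43 m/s, a = 1 m/s².
v = v₀ + at = 7.43 + (1)(9) = 16.4 m/s
Δx = v₀t + ½at² = 7.43·9 + 0.5·1·9² = 107 m
Final speed = 16.4 m/s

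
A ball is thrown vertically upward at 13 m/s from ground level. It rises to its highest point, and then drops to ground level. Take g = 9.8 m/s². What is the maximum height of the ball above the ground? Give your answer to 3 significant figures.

Phase 1 (rising): v₀ = 13.0 m/s, a = -9.8 m/s².
v = v₀ + at → t = (0 − 13.0) / -9.8 = 1.33 s
v² = v₀² + 2aΔx → Δx = (0² − 13.0²)/(2·-9.8) = 8.62 m
Maximum height = 8.62 m

8.62 m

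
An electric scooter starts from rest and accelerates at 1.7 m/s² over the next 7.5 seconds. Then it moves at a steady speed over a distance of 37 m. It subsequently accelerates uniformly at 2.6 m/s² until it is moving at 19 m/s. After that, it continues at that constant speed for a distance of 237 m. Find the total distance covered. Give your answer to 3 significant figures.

360 m

Phase 1 (accelerating): v₀ = 0 m/s, a = 1.7 m/s².
v = v₀ + at = 0 + (1.7)(7.5) = 12.8 m/s
Δx = v₀t + ½at² = 0·7.5 + 0.5·1.7·7.5² = 47.8 m

Phase 2 (constant speed): v₀ = 12.8 m/s, a = 0 m/s².
Constant speed: t = d/v = 37/12.8 = 2.90 s

Phase 3 (accelerating): v₀ = 12.8 m/s, a = 2.6 m/s².
v = v₀ + at → t = (19 − 12.8) / 2.6 = 2.40 s
v² = v₀² + 2aΔx → Δx = (19² − 12.8²)/(2·2.6) = 38.2 m

Phase 4 (constant speed): v₀ = 19.0 m/s, a = 0 m/s².
Constant speed: t = d/v = 237/19.0 = 12.5 s
Total distance = 47.8 + 37.0 + 38.2 + 237 = 360 m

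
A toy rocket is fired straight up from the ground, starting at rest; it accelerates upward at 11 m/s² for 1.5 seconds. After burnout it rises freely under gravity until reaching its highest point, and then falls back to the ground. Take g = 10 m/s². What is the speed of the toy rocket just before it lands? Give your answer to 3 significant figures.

Phase 1 (powered ascent): v₀ = 0 m/s, a = 11 m/s².
v = v₀ + at = 0 + (11)(1.5) = 16.5 m/s
Δx = v₀t + ½at² = 0·1.5 + 0.5·11·1.5² = 12.4 m

Phase 2 (coasting upward): v₀ = 16.5 m/s, a = -10 m/s².
v = v₀ + at → t = (0 − 16.5) / -10 = 1.65 s
v² = v₀² + 2aΔx → Δx = (0² − 16.5²)/(2·-10) = 13.6 m

Phase 3 (free fall): v₀ = 0 m/s, a = -10 m/s².
Falls 26.0 m from rest: t = √(2·26.0/10) = 2.28 s; v = g·t = 22.8 m/s.
Impact speed = 22.8 m/s

22.8 m/s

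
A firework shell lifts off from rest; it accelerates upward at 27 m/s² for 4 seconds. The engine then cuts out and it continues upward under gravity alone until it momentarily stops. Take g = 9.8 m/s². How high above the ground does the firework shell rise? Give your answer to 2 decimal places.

811.10 m

Phase 1 (powered ascent): v₀ = 0 m/s, a = 27 m/s².
v = v₀ + at = 0 + (27)(4) = 108 m/s
Δx = v₀t + ½at² = 0·4 + 0.5·27·4² = 216 m

Phase 2 (coasting upward): v₀ = 108 m/s, a = -9.8 m/s².
v = v₀ + at → t = (0 − 108) / -9.8 = 11.0 s
v² = v₀² + 2aΔx → Δx = (0² − 108²)/(2·-9.8) = 595 m
Maximum height = 216 + 595 = 811 m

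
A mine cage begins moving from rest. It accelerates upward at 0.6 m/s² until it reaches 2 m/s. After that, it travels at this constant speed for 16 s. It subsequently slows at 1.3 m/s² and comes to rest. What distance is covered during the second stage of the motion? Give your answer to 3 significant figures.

32.0 m

Phase 1 (accelerating): v₀ = 0 m/s, a = 0.6 m/s².
v = v₀ + at → t = (2 − 0) / 0.6 = 3.33 s
v² = v₀² + 2aΔx → Δx = (2² − 0²)/(2·0.6) = 3.33 m

Phase 2 (constant speed): v₀ = 2.00 m/s, a = 0 m/s².
v = v₀ + at = 2.00 + (0)(16) = 2.00 m/s
Δx = v₀t + ½at² = 2.00·16 + 0.5·0·16² = 32.0 m
Distance in phase 2 = 32.0 m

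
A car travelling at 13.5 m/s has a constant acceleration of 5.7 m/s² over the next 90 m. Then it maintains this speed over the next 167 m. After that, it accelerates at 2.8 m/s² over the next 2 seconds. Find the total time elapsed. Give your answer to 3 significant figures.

Phase 1 (accelerating): v₀ = 13.5 m/s, a = 5.7 m/s².
v² = v₀² + 2aΔx = 13.5² + 2·5.7·90 = 1210 → v = 34.8 m/s
t = (v − v₀)/a = (34.8 − 13.5)/5.7 = 3.73 s

Phase 2 (constant speed): v₀ = 34.8 m/s, a = 0 m/s².
Constant speed: t = d/v = 167/34.8 = 4.80 s

Phase 3 (accelerating): v₀ = 34.8 m/s, a = 2.8 m/s².
v = v₀ + at = 34.8 + (2.8)(2) = 40.4 m/s
Δx = v₀t + ½at² = 34.8·2 + 0.5·2.8·2² = 75.1 m
Total time = 3.73 + 4.80 + 2.00 = 10.5 s

10.5 s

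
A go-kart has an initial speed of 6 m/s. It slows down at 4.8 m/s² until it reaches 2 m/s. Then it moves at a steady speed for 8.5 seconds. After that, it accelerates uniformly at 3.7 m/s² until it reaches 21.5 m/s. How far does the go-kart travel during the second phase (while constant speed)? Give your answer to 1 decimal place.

Phase 1 (decelerating): v₀ = 6.00 m/s, a = -4.8 m/s².
v = v₀ + at → t = (2 − 6.00) / -4.8 = 0.833 s
v² = v₀² + 2aΔx → Δx = (2² − 6.00²)/(2·-4.8) = 3.33 m

Phase 2 (constant speed): v₀ = 2.00 m/s, a = 0 m/s².
v = v₀ + at = 2.00 + (0)(8.5) = 2.00 m/s
Δx = v₀t + ½at² = 2.00·8.5 + 0.5·0·8.5² = 17.0 m
Distance in phase 2 = 17.0 m

17.0 m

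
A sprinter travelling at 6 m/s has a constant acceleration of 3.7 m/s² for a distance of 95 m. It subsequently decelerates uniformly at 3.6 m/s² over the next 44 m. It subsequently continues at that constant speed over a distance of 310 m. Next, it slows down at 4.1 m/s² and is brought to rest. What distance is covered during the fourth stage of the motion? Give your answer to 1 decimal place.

51.5 m

Phase 1 (accelerating): v₀ = 6.00 m/s, a = 3.7 m/s².
v² = v₀² + 2aΔx = 6.00² + 2·3.7·95 = 739 → v = 27.2 m/s
t = (v − v₀)/a = (27.2 − 6.00)/3.7 = 5.73 s

Phase 2 (decelerating): v₀ = 27.2 m/s, a = -3.6 m/s².
v² = v₀² + 2aΔx = 27.2² + 2·-3.6·44 = 422 → v = 20.5 m/s
t = (v − v₀)/a = (20.5 − 27.2)/-3.6 = 1.84 s

Phase 3 (constant speed): v₀ = 20.5 m/s, a = 0 m/s².
Constant speed: t = d/v = 310/20.5 = 15.1 s

Phase 4 (decelerating): v₀ = 20.5 m/s, a = -4.1 m/s².
v = v₀ + at → t = (0 − 20.5) / -4.1 = 5.01 s
v² = v₀² + 2aΔx → Δx = (0² − 20.5²)/(2·-4.1) = 51.5 m
Distance in phase 4 = 51.5 m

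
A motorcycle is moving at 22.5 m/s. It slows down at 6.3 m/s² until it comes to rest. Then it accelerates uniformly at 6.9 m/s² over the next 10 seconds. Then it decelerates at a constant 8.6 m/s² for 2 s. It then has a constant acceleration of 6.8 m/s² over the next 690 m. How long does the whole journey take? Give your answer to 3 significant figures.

Phase 1 (decelerating): v₀ = 22.5 m/s, a = -6.3 m/s².
v = v₀ + at → t = (0 − 22.5) / -6.3 = 3.57 s
v² = v₀² + 2aΔx → Δx = (0² − 22.5²)/(2·-6.3) = 40.2 m

Phase 2 (accelerating): v₀ = 0 m/s, a = 6.9 m/s².
v = v₀ + at = 0 + (6.9)(10) = 69.0 m/s
Δx = v₀t + ½at² = 0·10 + 0.5·6.9·10² = 345 m

Phase 3 (decelerating): v₀ = 69.0 m/s, a = -8.6 m/s².
v = v₀ + at = 69.0 + (-8.6)(2) = 51.8 m/s
Δx = v₀t + ½at² = 69.0·2 + 0.5·-8.6·2² = 121 m

Phase 4 (accelerating): v₀ = 51.8 m/s, a = 6.8 m/s².
v² = v₀² + 2aΔx = 51.8² + 2·6.8·690 = 12100 → v = 110 m/s
t = (v − v₀)/a = (110 − 51.8)/6.8 = 8.54 s
Total time = 3.57 + 10.0 + 2.00 + 8.54 = 24.1 s

24.1 s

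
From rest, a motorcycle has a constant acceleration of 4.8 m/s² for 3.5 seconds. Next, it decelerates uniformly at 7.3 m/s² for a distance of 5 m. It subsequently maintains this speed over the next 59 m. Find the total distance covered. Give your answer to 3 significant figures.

Phase 1 (accelerating): v₀ = 0 m/s, a = 4.8 m/s².
v = v₀ + at = 0 + (4.8)(3.5) = 16.8 m/s
Δx = v₀t + ½at² = 0·3.5 + 0.5·4.8·3.5² = 29.4 m

Phase 2 (decelerating): v₀ = 16.8 m/s, a = -7.3 m/s².
v² = v₀² + 2aΔx = 16.8² + 2·-7.3·5 = 209 → v = 14.5 m/s
t = (v − v₀)/a = (14.5 − 16.8)/-7.3 = 0.320 s

Phase 3 (constant speed): v₀ = 14.5 m/s, a = 0 m/s².
Constant speed: t = d/v = 59/14.5 = 4.08 s
Total distance = 29.4 + 5.00 + 59.0 = 93.4 m

93.4 m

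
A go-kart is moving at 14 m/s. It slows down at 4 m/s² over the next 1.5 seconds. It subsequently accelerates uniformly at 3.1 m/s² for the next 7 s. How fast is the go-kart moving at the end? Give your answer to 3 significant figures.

29.7 m/s

Phase 1 (decelerating): v₀ = 14.0 m/s, a = -4 m/s².
v = v₀ + at = 14.0 + (-4)(1.5) = 8.00 m/s
Δx = v₀t + ½at² = 14.0·1.5 + 0.5·-4·1.5² = 16.5 m

Phase 2 (accelerating): v₀ = 8.00 m/s, a = 3.1 m/s².
v = v₀ + at = 8.00 + (3.1)(7) = 29.7 m/s
Δx = v₀t + ½at² = 8.00·7 + 0.5·3.1·7² = 132 m
Final speed = 29.7 m/s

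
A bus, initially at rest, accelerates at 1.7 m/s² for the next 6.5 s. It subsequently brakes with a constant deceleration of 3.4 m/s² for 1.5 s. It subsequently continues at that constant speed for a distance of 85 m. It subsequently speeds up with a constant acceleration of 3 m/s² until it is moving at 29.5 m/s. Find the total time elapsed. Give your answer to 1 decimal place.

30.1 s

Phase 1 (accelerating): v₀ = 0 m/s, a = 1.7 m/s².
v = v₀ + at = 0 + (1.7)(6.5) = 11.0 m/s
Δx = v₀t + ½at² = 0·6.5 + 0.5·1.7·6.5² = 35.9 m

Phase 2 (decelerating): v₀ = 11.0 m/s, a = -3.4 m/s².
v = v₀ + at = 11.0 + (-3.4)(1.5) = 5.95 m/s
Δx = v₀t + ½at² = 11.0·1.5 + 0.5·-3.4·1.5² = 12.8 m

Phase 3 (constant speed): v₀ = 5.95 m/s, a = 0 m/s².
Constant speed: t = d/v = 85/5.95 = 14.3 s

Phase 4 (accelerating): v₀ = 5.95 m/s, a = 3 m/s².
v = v₀ + at → t = (29.5 − 5.95) / 3 = 7.85 s
v² = v₀² + 2aΔx → Δx = (29.5² − 5.95²)/(2·3) = 139 m
Total time = 6.50 + 1.50 + 14.3 + 7.85 = 30.1 s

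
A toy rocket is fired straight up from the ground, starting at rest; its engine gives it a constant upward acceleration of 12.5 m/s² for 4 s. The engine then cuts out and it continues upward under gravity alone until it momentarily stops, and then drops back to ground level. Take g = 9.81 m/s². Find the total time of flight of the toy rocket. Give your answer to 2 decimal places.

15.91 s

Phase 1 (powered ascent): v₀ = 0 m/s, a = 12.5 m/s².
v = v₀ + at = 0 + (12.5)(4) = 50.0 m/s
Δx = v₀t + ½at² = 0·4 + 0.5·12.5·4² = 100 m

Phase 2 (coasting upward): v₀ = 50.0 m/s, a = -9.81 m/s².
v = v₀ + at → t = (0 − 50.0) / -9.81 = 5.10 s
v² = v₀² + 2aΔx → Δx = (0² − 50.0²)/(2·-9.81) = 127 m

Phase 3 (free fall): v₀ = 0 m/s, a = -9.81 m/s².
Falls 227 m from rest: t = √(2·227/9.81) = 6.81 s; v = g·t = 66.8 m/s.
Total time = 4.00 + 5.10 + 6.81 = 15.9 s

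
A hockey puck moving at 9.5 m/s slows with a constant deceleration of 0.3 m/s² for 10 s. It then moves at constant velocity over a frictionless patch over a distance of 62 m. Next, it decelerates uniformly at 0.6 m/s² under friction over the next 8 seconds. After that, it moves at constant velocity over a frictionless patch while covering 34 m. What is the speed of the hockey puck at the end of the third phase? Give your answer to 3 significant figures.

1.70 m/s

Phase 1 (decelerating): v₀ = 9.50 m/s, a = -0.3 m/s².
v = v₀ + at = 9.50 + (-0.3)(10) = 6.50 m/s
Δx = v₀t + ½at² = 9.50·10 + 0.5·-0.3·10² = 80.0 m

Phase 2 (constant speed): v₀ = 6.50 m/s, a = 0 m/s².
Constant speed: t = d/v = 62/6.50 = 9.54 s

Phase 3 (decelerating): v₀ = 6.50 m/s, a = -0.6 m/s².
v = v₀ + at = 6.50 + (-0.6)(8) = 1.70 m/s
Δx = v₀t + ½at² = 6.50·8 + 0.5·-0.6·8² = 32.8 m
Speed at end of phase 3 = 1.70 m/s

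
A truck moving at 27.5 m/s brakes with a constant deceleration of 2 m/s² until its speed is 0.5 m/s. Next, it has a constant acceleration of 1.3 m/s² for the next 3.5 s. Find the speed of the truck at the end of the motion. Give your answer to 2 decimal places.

Phase 1 (decelerating): v₀ = 27.5 m/s, a = -2 m/s².
v = v₀ + at → t = (0.5 − 27.5) / -2 = 13.5 s
v² = v₀² + 2aΔx → Δx = (0.5² − 27.5²)/(2·-2) = 189 m

Phase 2 (accelerating): v₀ = 0.500 m/s, a = 1.3 m/s².
v = v₀ + at = 0.500 + (1.3)(3.5) = 5.05 m/s
Δx = v₀t + ½at² = 0.500·3.5 + 0.5·1.3·3.5² = 9.71 m
Final speed = 5.05 m/s

5.05 m/s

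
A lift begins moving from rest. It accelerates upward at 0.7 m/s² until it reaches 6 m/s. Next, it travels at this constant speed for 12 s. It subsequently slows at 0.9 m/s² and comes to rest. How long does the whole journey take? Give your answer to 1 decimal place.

27.2 s

Phase 1 (accelerating): v₀ = 0 m/s, a = 0.7 m/s².
v = v₀ + at → t = (6 − 0) / 0.7 = 8.57 s
v² = v₀² + 2aΔx → Δx = (6² − 0²)/(2·0.7) = 25.7 m

Phase 2 (constant speed): v₀ = 6.00 m/s, a = 0 m/s².
v = v₀ + at = 6.00 + (0)(12) = 6.00 m/s
Δx = v₀t + ½at² = 6.00·12 + 0.5·0·12² = 72.0 m

Phase 3 (decelerating): v₀ = 6.00 m/s, a = -0.9 m/s².
v = v₀ + at → t = (0 − 6.00) / -0.9 = 6.67 s
v² = v₀² + 2aΔx → Δx = (0² − 6.00²)/(2·-0.9) = 20.0 m
Total time = 8.57 + 12.0 + 6.67 = 27.2 s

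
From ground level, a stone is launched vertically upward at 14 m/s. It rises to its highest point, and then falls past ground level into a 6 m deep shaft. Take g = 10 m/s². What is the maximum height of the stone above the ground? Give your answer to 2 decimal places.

Phase 1 (rising): v₀ = 14.0 m/s, a = -10 m/s².
v = v₀ + at → t = (0 − 14.0) / -10 = 1.40 s
v² = v₀² + 2aΔx → Δx = (0² − 14.0²)/(2·-10) = 9.80 m
Maximum height = 9.80 m

9.80 m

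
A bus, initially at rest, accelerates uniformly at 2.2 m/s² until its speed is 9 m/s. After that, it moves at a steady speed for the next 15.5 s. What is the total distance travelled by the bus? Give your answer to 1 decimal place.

157.9 m

Phase 1 (accelerating): v₀ = 0 m/s, a = 2.2 m/s².
v = v₀ + at → t = (9 − 0) / 2.2 = 4.09 s
v² = v₀² + 2aΔx → Δx = (9² − 0²)/(2·2.2) = 18.4 m

Phase 2 (constant speed): v₀ = 9.00 m/s, a = 0 m/s².
v = v₀ + at = 9.00 + (0)(15.5) = 9.00 m/s
Δx = v₀t + ½at² = 9.00·15.5 + 0.5·0·15.5² = 140 m
Total distance = 18.4 + 140 = 158 m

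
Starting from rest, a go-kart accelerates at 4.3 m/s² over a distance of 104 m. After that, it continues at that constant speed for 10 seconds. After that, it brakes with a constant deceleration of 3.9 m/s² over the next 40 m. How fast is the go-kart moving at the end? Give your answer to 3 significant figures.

24.1 m/s

Phase 1 (accelerating): v₀ = 0 m/s, a = 4.3 m/s².
v² = v₀² + 2aΔx = 0² + 2·4.3·104 = 894 → v = 29.9 m/s
t = (v − v₀)/a = (29.9 − 0)/4.3 = 6.96 s

Phase 2 (constant speed): v₀ = 29.9 m/s, a = 0 m/s².
v = v₀ + at = 29.9 + (0)(10) = 29.9 m/s
Δx = v₀t + ½at² = 29.9·10 + 0.5·0·10² = 299 m

Phase 3 (decelerating): v₀ = 29.9 m/s, a = -3.9 m/s².
v² = v₀² + 2aΔx = 29.9² + 2·-3.9·40 = 582 → v = 24.1 m/s
t = (v − v₀)/a = (24.1 − 29.9)/-3.9 = 1.48 s
Final speed = 24.1 m/s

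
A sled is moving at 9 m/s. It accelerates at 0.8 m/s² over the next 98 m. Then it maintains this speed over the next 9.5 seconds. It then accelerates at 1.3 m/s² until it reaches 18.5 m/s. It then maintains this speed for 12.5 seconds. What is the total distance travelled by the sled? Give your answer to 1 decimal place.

Phase 1 (accelerating): v₀ = 9.00 m/s, a = 0.8 m/s².
v² = v₀² + 2aΔx = 9.00² + 2·0.8·98 = 238 → v = 15.4 m/s
t = (v − v₀)/a = (15.4 − 9.00)/0.8 = 8.03 s

Phase 2 (constant speed): v₀ = 15.4 m/s, a = 0 m/s².
v = v₀ + at = 15.4 + (0)(9.5) = 15.4 m/s
Δx = v₀t + ½at² = 15.4·9.5 + 0.5·0·9.5² = 146 m

Phase 3 (accelerating): v₀ = 15.4 m/s, a = 1.3 m/s².
v = v₀ + at → t = (18.5 − 15.4) / 1.3 = 2.37 s
v² = v₀² + 2aΔx → Δx = (18.5² − 15.4²)/(2·1.3) = 40.2 m

Phase 4 (constant speed): v₀ = 18.5 m/s, a = 0 m/s².
v = v₀ + at = 18.5 + (0)(12.5) = 18.5 m/s
Δx = v₀t + ½at² = 18.5·12.5 + 0.5·0·12.5² = 231 m
Total distance = 98.0 + 146 + 40.2 + 231 = 516 m

515.9 m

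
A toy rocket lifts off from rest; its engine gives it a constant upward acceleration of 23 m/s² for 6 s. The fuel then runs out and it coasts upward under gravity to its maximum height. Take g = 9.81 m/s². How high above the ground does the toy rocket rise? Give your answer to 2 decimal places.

Phase 1 (powered ascent): v₀ = 0 m/s, a = 23 m/s².
v = v₀ + at = 0 + (23)(6) = 138 m/s
Δx = v₀t + ½at² = 0·6 + 0.5·23·6² = 414 m

Phase 2 (coasting upward): v₀ = 138 m/s, a = -9.81 m/s².
v = v₀ + at → t = (0 − 138) / -9.81 = 14.1 s
v² = v₀² + 2aΔx → Δx = (0² − 138²)/(2·-9.81) = 971 m
Maximum height = 414 + 971 = 1380 m

1384.64 m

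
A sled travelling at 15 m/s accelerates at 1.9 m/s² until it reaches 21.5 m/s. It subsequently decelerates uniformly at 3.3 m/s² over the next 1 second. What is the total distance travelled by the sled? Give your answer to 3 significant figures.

Phase 1 (accelerating): v₀ = 15.0 m/s, a = 1.9 m/s².
v = v₀ + at → t = (21.5 − 15.0) / 1.9 = 3.42 s
v² = v₀² + 2aΔx → Δx = (21.5² − 15.0²)/(2·1.9) = 62.4 m

Phase 2 (decelerating): v₀ = 21.5 m/s, a = -3.3 m/s².
v = v₀ + at = 21.5 + (-3.3)(1) = 18.2 m/s
Δx = v₀t + ½at² = 21.5·1 + 0.5·-3.3·1² = 19.9 m
Total distance = 62.4 + 19.9 = 82.3 m

82.3 m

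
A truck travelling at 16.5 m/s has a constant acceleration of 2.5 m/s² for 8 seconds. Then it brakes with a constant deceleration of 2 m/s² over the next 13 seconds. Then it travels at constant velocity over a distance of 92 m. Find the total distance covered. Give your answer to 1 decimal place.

609.5 m

Phase 1 (accelerating): v₀ = 16.5 m/s, a = 2.5 m/s².
v = v₀ + at = 16.5 + (2.5)(8) = 36.5 m/s
Δx = v₀t + ½at² = 16.5·8 + 0.5·2.5·8² = 212 m

Phase 2 (decelerating): v₀ = 36.5 m/s, a = -2 m/s².
v = v₀ + at = 36.5 + (-2)(13) = 10.5 m/s
Δx = v₀t + ½at² = 36.5·13 + 0.5·-2·13² = 306 m

Phase 3 (constant speed): v₀ = 10.5 m/s, a = 0 m/s².
Constant speed: t = d/v = 92/10.5 = 8.76 s
Total distance = 212 + 306 + 92.0 = 610 m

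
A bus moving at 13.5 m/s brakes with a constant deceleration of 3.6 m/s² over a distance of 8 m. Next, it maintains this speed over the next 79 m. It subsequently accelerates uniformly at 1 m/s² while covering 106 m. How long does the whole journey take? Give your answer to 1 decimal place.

14.9 s

Phase 1 (decelerating): v₀ = 13.5 m/s, a = -3.6 m/s².
v² = v₀² + 2aΔx = 13.5² + 2·-3.6·8 = 125 → v = 11.2 m/s
t = (v − v₀)/a = (11.2 − 13.5)/-3.6 = 0.649 s

Phase 2 (constant speed): v₀ = 11.2 m/s, a = 0 m/s².
Constant speed: t = d/v = 79/11.2 = 7.08 s

Phase 3 (accelerating): v₀ = 11.2 m/s, a = 1 m/s².
v² = v₀² + 2aΔx = 11.2² + 2·1·106 = 337 → v = 18.3 m/s
t = (v − v₀)/a = (18.3 − 11.2)/1 = 7.18 s
Total time = 0.649 + 7.08 + 7.18 = 14.9 s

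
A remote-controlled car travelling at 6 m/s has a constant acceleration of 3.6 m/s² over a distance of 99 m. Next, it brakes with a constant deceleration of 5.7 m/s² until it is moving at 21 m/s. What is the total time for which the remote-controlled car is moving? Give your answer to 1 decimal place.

Phase 1 (accelerating): v₀ = 6.00 m/s, a = 3.6 m/s².
v² = v₀² + 2aΔx = 6.00² + 2·3.6·99 = 749 → v = 27.4 m/s
t = (v − v₀)/a = (27.4 − 6.00)/3.6 = 5.93 s

Phase 2 (decelerating): v₀ = 27.4 m/s, a = -5.7 m/s².
v = v₀ + at → t = (21 − 27.4) / -5.7 = 1.12 s
v² = v₀² + 2aΔx → Δx = (21² − 27.4²)/(2·-5.7) = 27.0 m
Total time = 5.93 + 1.12 = 7.05 s

7.1 s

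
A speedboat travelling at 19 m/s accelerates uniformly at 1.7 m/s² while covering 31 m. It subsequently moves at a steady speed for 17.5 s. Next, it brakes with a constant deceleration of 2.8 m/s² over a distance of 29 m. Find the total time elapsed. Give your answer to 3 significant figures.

20.5 s

Phase 1 (accelerating): v₀ = 19.0 m/s, a = 1.7 m/s².
v² = v₀² + 2aΔx = 19.0² + 2·1.7·31 = 466 → v = 21.6 m/s
t = (v − v₀)/a = (21.6 − 19.0)/1.7 = 1.53 s

Phase 2 (constant speed): v₀ = 21.6 m/s, a = 0 m/s².
v = v₀ + at = 21.6 + (0)(17.5) = 21.6 m/s
Δx = v₀t + ½at² = 21.6·17.5 + 0.5·0·17.5² = 378 m

Phase 3 (decelerating): v₀ = 21.6 m/s, a = -2.8 m/s².
v² = v₀² + 2aΔx = 21.6² + 2·-2.8·29 = 304 → v = 17.4 m/s
t = (v − v₀)/a = (17.4 − 21.6)/-2.8 = 1.49 s
Total time = 1.53 + 17.5 + 1.49 = 20.5 s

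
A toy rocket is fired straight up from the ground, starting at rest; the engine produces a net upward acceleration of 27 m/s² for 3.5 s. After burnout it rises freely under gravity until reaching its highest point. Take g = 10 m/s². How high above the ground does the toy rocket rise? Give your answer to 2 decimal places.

Phase 1 (powered ascent): v₀ = 0 m/s, a = 27 m/s².
v = v₀ + at = 0 + (27)(3.5) = 94.5 m/s
Δx = v₀t + ½at² = 0·3.5 + 0.5·27·3.5² = 165 m

Phase 2 (coasting upward): v₀ = 94.5 m/s, a = -10 m/s².
v = v₀ + at → t = (0 − 94.5) / -10 = 9.45 s
v² = v₀² + 2aΔx → Δx = (0² − 94.5²)/(2·-10) = 447 m
Maximum height = 165 + 447 = 612 m

611.89 m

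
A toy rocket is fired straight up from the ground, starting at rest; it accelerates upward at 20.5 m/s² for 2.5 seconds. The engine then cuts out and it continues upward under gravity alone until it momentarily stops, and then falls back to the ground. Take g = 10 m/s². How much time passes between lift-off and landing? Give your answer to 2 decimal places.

Phase 1 (powered ascent): v₀ = 0 m/s, a = 20.5 m/s².
v = v₀ + at = 0 + (20.5)(2.5) = 51.2 m/s
Δx = v₀t + ½at² = 0·2.5 + 0.5·20.5·2.5² = 64.1 m

Phase 2 (coasting upward): v₀ = 51.2 m/s, a = -10 m/s².
v = v₀ + at → t = (0 − 51.2) / -10 = 5.12 s
v² = v₀² + 2aΔx → Δx = (0² − 51.2²)/(2·-10) = 131 m

Phase 3 (free fall): v₀ = 0 m/s, a = -10 m/s².
Falls 195 m from rest: t = √(2·195/10) = 6.25 s; v = g·t = 62.5 m/s.
Total time = 2.50 + 5.12 + 6.25 = 13.9 s

13.88 s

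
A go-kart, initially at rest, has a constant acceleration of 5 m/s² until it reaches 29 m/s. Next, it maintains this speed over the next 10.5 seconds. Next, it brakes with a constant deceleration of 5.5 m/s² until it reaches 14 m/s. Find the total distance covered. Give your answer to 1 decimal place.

Phase 1 (accelerating): v₀ = 0 m/s, a = 5 m/s².
v = v₀ + at → t = (29 − 0) / 5 = 5.80 s
v² = v₀² + 2aΔx → Δx = (29² − 0²)/(2·5) = 84.1 m

Phase 2 (constant speed): v₀ = 29.0 m/s, a = 0 m/s².
v = v₀ + at = 29.0 + (0)(10.5) = 29.0 m/s
Δx = v₀t + ½at² = 29.0·10.5 + 0.5·0·10.5² = 304 m

Phase 3 (decelerating): v₀ = 29.0 m/s, a = -5.5 m/s².
v = v₀ + at → t = (14 − 29.0) / -5.5 = 2.73 s
v² = v₀² + 2aΔx → Δx = (14² − 29.0²)/(2·-5.5) = 58.6 m
Total distance = 84.1 + 304 + 58.6 = 447 m

447.2 m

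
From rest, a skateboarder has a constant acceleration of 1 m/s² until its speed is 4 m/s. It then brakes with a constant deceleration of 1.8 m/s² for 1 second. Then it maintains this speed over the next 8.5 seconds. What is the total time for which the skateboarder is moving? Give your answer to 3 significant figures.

13.5 s

Phase 1 (accelerating): v₀ = 0 m/s, a = 1 m/s².
v = v₀ + at → t = (4 − 0) / 1 = 4.00 s
v² = v₀² + 2aΔx → Δx = (4² − 0²)/(2·1) = 8.00 m

Phase 2 (decelerating): v₀ = 4.00 m/s, a = -1.8 m/s².
v = v₀ + at = 4.00 + (-1.8)(1) = 2.20 m/s
Δx = v₀t + ½at² = 4.00·1 + 0.5·-1.8·1² = 3.10 m

Phase 3 (constant speed): v₀ = 2.20 m/s, a = 0 m/s².
v = v₀ + at = 2.20 + (0)(8.5) = 2.20 m/s
Δx = v₀t + ½at² = 2.20·8.5 + 0.5·0·8.5² = 18.7 m
Total time = 4.00 + 1.00 + 8.50 = 13.5 s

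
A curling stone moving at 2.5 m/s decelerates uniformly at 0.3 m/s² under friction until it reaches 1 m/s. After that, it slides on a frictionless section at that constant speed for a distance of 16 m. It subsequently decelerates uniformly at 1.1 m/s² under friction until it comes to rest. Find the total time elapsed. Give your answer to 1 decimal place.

Phase 1 (decelerating): v₀ = 2.50 m/s, a = -0.3 m/s².
v = v₀ + at → t = (1 − 2.50) / -0.3 = 5.00 s
v² = v₀² + 2aΔx → Δx = (1² − 2.50²)/(2·-0.3) = 8.75 m

Phase 2 (constant speed): v₀ = 1.00 m/s, a = 0 m/s².
Constant speed: t = d/v = 16/1.00 = 16.0 s

Phase 3 (decelerating): v₀ = 1.00 m/s, a = -1.1 m/s².
v = v₀ + at → t = (0 − 1.00) / -1.1 = 0.909 s
v² = v₀² + 2aΔx → Δx = (0² − 1.00²)/(2·-1.1) = 0.455 m
Total time = 5.00 + 16.0 + 0.909 = 21.9 s

21.9 s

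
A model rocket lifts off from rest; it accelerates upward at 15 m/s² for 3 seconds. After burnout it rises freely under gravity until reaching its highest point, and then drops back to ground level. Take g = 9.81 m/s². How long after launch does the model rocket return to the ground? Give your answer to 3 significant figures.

Phase 1 (powered ascent): v₀ = 0 m/s, a = 15 m/s².
v = v₀ + at = 0 + (15)(3) = 45.0 m/s
Δx = v₀t + ½at² = 0·3 + 0.5·15·3² = 67.5 m

Phase 2 (coasting upward): v₀ = 45.0 m/s, a = -9.81 m/s².
v = v₀ + at → t = (0 − 45.0) / -9.81 = 4.59 s
v² = v₀² + 2aΔx → Δx = (0² − 45.0²)/(2·-9.81) = 103 m

Phase 3 (free fall): v₀ = 0 m/s, a = -9.81 m/s².
Falls 171 m from rest: t = √(2·171/9.81) = 5.90 s; v = g·t = 57.9 m/s.
Total time = 3.00 + 4.59 + 5.90 = 13.5 s

13.5 s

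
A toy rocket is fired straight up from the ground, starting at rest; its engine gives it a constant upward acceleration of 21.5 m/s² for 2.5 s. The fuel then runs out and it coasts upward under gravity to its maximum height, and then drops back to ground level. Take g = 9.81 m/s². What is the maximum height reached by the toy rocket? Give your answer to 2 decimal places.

214.44 m

Phase 1 (powered ascent): v₀ = 0 m/s, a = 21.5 m/s².
v = v₀ + at = 0 + (21.5)(2.5) = 53.8 m/s
Δx = v₀t + ½at² = 0·2.5 + 0.5·21.5·2.5² = 67.2 m

Phase 2 (coasting upward): v₀ = 53.8 m/s, a = -9.81 m/s².
v = v₀ + at → t = (0 − 53.8) / -9.81 = 5.48 s
v² = v₀² + 2aΔx → Δx = (0² − 53.8²)/(2·-9.81) = 147 m
Maximum height = 67.2 + 147 = 214 m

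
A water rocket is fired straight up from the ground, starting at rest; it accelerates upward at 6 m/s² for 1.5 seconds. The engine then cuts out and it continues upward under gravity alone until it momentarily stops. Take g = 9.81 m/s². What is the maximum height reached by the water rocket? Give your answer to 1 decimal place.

10.9 m

Phase 1 (powered ascent): v₀ = 0 m/s, a = 6 m/s².
v = v₀ + at = 0 + (6)(1.5) = 9.00 m/s
Δx = v₀t + ½at² = 0·1.5 + 0.5·6·1.5² = 6.75 m

Phase 2 (coasting upward): v₀ = 9.00 m/s, a = -9.81 m/s².
v = v₀ + at → t = (0 − 9.00) / -9.81 = 0.917 s
v² = v₀² + 2aΔx → Δx = (0² − 9.00²)/(2·-9.81) = 4.13 m
Maximum height = 6.75 + 4.13 = 10.9 m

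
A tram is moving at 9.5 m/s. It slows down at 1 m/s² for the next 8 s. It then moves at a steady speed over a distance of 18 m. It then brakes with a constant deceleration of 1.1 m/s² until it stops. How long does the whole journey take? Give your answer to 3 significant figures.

21.4 s

Phase 1 (decelerating): v₀ = 9.50 m/s, a = -1 m/s².
v = v₀ + at = 9.50 + (-1)(8) = 1.50 m/s
Δx = v₀t + ½at² = 9.50·8 + 0.5·-1·8² = 44.0 m

Phase 2 (constant speed): v₀ = 1.50 m/s, a = 0 m/s².
Constant speed: t = d/v = 18/1.50 = 12.0 s

Phase 3 (decelerating): v₀ = 1.50 m/s, a = -1.1 m/s².
v = v₀ + at → t = (0 − 1.50) / -1.1 = 1.36 s
v² = v₀² + 2aΔx → Δx = (0² − 1.50²)/(2·-1.1) = 1.02 m
Total time = 8.00 + 12.0 + 1.36 = 21.4 s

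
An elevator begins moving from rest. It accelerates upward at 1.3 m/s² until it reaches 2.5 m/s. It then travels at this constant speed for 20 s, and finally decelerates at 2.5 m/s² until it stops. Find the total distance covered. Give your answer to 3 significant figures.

Phase 1 (accelerating): v₀ = 0 m/s, a = 1.3 m/s².
v = v₀ + at → t = (2.5 − 0) / 1.3 = 1.92 s
v² = v₀² + 2aΔx → Δx = (2.5² − 0²)/(2·1.3) = 2.40 m

Phase 2 (constant speed): v₀ = 2.50 m/s, a = 0 m/s².
v = v₀ + at = 2.50 + (0)(20) = 2.50 m/s
Δx = v₀t + ½at² = 2.50·20 + 0.5·0·20² = 50.0 m

Phase 3 (decelerating): v₀ = 2.50 m/s, a = -2.5 m/s².
v = v₀ + at → t = (0 − 2.50) / -2.5 = 1.00 s
v² = v₀² + 2aΔx → Δx = (0² − 2.50²)/(2·-2.5) = 1.25 m
Total distance = 2.40 + 50.0 + 1.25 = 53.7 m

53.7 m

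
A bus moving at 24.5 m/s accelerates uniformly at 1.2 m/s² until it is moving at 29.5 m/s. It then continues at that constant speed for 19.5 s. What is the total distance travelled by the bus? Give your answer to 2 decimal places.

Phase 1 (accelerating): v₀ = 24.5 m/s, a = 1.2 m/s².
v = v₀ + at → t = (29.5 − 24.5) / 1.2 = 4.17 s
v² = v₀² + 2aΔx → Δx = (29.5² − 24.5²)/(2·1.2) = 112 m

Phase 2 (constant speed): v₀ = 29.5 m/s, a = 0 m/s².
v = v₀ + at = 29.5 + (0)(19.5) = 29.5 m/s
Δx = v₀t + ½at² = 29.5·19.5 + 0.5·0·19.5² = 575 m
Total distance = 112 + 575 = 688 m

687.75 m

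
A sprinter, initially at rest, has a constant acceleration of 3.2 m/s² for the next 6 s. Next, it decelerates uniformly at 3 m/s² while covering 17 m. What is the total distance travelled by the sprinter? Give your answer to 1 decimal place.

74.6 m

Phase 1 (accelerating): v₀ = 0 m/s, a = 3.2 m/s².
v = v₀ + at = 0 + (3.2)(6) = 19.2 m/s
Δx = v₀t + ½at² = 0·6 + 0.5·3.2·6² = 57.6 m

Phase 2 (decelerating): v₀ = 19.2 m/s, a = -3 m/s².
v² = v₀² + 2aΔx = 19.2² + 2·-3·17 = 267 → v = 16.3 m/s
t = (v − v₀)/a = (16.3 − 19.2)/-3 = 0.957 s
Total distance = 57.6 + 17.0 = 74.6 m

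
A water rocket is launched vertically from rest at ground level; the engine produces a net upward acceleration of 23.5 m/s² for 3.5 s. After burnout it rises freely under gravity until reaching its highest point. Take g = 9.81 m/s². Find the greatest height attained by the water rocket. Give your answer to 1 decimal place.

Phase 1 (powered ascent): v₀ = 0 m/s, a = 23.5 m/s².
v = v₀ + at = 0 + (23.5)(3.5) = 82.2 m/s
Δx = v₀t + ½at² = 0·3.5 + 0.5·23.5·3.5² = 144 m

Phase 2 (coasting upward): v₀ = 82.2 m/s, a = -9.81 m/s².
v = v₀ + at → t = (0 − 82.2) / -9.81 = 8.38 s
v² = v₀² + 2aΔx → Δx = (0² − 82.2²)/(2·-9.81) = 345 m
Maximum height = 144 + 345 = 489 m

488.7 m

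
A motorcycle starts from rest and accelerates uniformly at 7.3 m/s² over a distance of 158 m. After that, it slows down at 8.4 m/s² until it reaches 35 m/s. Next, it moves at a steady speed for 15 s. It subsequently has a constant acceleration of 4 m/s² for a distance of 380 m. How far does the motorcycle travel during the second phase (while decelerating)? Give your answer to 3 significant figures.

64.4 m

Phase 1 (accelerating): v₀ = 0 m/s, a = 7.3 m/s².
v² = v₀² + 2aΔx = 0² + 2·7.3·158 = 2310 → v = 48.0 m/s
t = (v − v₀)/a = (48.0 − 0)/7.3 = 6.58 s

Phase 2 (decelerating): v₀ = 48.0 m/s, a = -8.4 m/s².
v = v₀ + at → t = (35 − 48.0) / -8.4 = 1.55 s
v² = v₀² + 2aΔx → Δx = (35² − 48.0²)/(2·-8.4) = 64.4 m
Distance in phase 2 = 64.4 m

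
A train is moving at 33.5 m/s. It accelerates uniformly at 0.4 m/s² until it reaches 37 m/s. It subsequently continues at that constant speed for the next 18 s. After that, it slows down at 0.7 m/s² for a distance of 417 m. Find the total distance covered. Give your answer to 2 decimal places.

Phase 1 (accelerating): v₀ = 33.5 m/s, a = 0.4 m/s².
v = v₀ + at → t = (37 − 33.5) / 0.4 = 8.75 s
v² = v₀² + 2aΔx → Δx = (37² − 33.5²)/(2·0.4) = 308 m

Phase 2 (constant speed): v₀ = 37.0 m/s, a = 0 m/s².
v = v₀ + at = 37.0 + (0)(18) = 37.0 m/s
Δx = v₀t + ½at² = 37.0·18 + 0.5·0·18² = 666 m

Phase 3 (decelerating): v₀ = 37.0 m/s, a = -0.7 m/s².
v² = v₀² + 2aΔx = 37.0² + 2·-0.7·417 = 785 → v = 28.0 m/s
t = (v − v₀)/a = (28.0 − 37.0)/-0.7 = 12.8 s
Total distance = 308 + 666 + 417 = 1390 m

1391.44 m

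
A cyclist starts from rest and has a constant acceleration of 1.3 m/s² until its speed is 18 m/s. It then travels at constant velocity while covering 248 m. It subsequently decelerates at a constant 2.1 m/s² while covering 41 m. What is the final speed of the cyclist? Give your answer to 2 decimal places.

12.32 m/s

Phase 1 (accelerating): v₀ = 0 m/s, a = 1.3 m/s².
v = v₀ + at → t = (18 − 0) / 1.3 = 13.8 s
v² = v₀² + 2aΔx → Δx = (18² − 0²)/(2·1.3) = 125 m

Phase 2 (constant speed): v₀ = 18.0 m/s, a = 0 m/s².
Constant speed: t = d/v = 248/18.0 = 13.8 s

Phase 3 (decelerating): v₀ = 18.0 m/s, a = -2.1 m/s².
v² = v₀² + 2aΔx = 18.0² + 2·-2.1·41 = 152 → v = 12.3 m/s
t = (v − v₀)/a = (12.3 − 18.0)/-2.1 = 2.70 s
Final speed = 12.3 m/s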